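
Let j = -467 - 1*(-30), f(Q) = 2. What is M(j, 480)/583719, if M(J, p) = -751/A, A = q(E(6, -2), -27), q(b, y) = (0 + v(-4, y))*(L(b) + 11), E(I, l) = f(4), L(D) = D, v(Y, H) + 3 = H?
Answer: 751/227650410 ≈ 3.2989e-6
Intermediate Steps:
v(Y, H) = -3 + H
E(I, l) = 2
j = -437 (j = -467 + 30 = -437)
q(b, y) = (-3 + y)*(11 + b) (q(b, y) = (0 + (-3 + y))*(b + 11) = (-3 + y)*(11 + b))
A = -390 (A = (-3 - 27)*(11 + 2) = -30*13 = -390)
M(J, p) = 751/390 (M(J, p) = -751/(-390) = -751*(-1/390) = 751/390)
M(j, 480)/583719 = (751/390)/583719 = (751/390)*(1/583719) = 751/227650410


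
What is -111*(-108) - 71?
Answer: 11917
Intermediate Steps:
-111*(-108) - 71 = 11988 - 71 = 11917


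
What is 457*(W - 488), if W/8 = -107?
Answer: -614208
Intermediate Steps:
W = -856 (W = 8*(-107) = -856)
457*(W - 488) = 457*(-856 - 488) = 457*(-1344) = -614208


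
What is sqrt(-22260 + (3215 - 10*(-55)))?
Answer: 3*I*sqrt(2055) ≈ 136.0*I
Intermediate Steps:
sqrt(-22260 + (3215 - 10*(-55))) = sqrt(-22260 + (3215 + 550)) = sqrt(-22260 + 3765) = sqrt(-18495) = 3*I*sqrt(2055)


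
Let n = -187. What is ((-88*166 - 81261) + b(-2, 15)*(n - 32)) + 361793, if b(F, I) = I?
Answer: 262639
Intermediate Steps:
((-88*166 - 81261) + b(-2, 15)*(n - 32)) + 361793 = ((-88*166 - 81261) + 15*(-187 - 32)) + 361793 = ((-14608 - 81261) + 15*(-219)) + 361793 = (-95869 - 3285) + 361793 = -99154 + 361793 = 262639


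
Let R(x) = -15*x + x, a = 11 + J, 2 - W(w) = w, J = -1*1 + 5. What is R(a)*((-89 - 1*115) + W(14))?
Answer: 45360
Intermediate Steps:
J = 4 (J = -1 + 5 = 4)
W(w) = 2 - w
a = 15 (a = 11 + 4 = 15)
R(x) = -14*x
R(a)*((-89 - 1*115) + W(14)) = (-14*15)*((-89 - 1*115) + (2 - 1*14)) = -210*((-89 - 115) + (2 - 14)) = -210*(-204 - 12) = -210*(-216) = 45360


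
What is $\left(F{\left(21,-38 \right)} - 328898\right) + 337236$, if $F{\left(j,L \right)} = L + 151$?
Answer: $8451$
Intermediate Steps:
$F{\left(j,L \right)} = 151 + L$
$\left(F{\left(21,-38 \right)} - 328898\right) + 337236 = \left(\left(151 - 38\right) - 328898\right) + 337236 = \left(113 - 328898\right) + 337236 = -328785 + 337236 = 8451$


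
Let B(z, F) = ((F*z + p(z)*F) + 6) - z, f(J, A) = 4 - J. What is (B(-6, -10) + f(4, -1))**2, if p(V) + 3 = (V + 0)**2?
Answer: 66564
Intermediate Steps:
p(V) = -3 + V**2 (p(V) = -3 + (V + 0)**2 = -3 + V**2)
B(z, F) = 6 - z + F*z + F*(-3 + z**2) (B(z, F) = ((F*z + (-3 + z**2)*F) + 6) - z = ((F*z + F*(-3 + z**2)) + 6) - z = (6 + F*z + F*(-3 + z**2)) - z = 6 - z + F*z + F*(-3 + z**2))
(B(-6, -10) + f(4, -1))**2 = ((6 - 1*(-6) - 10*(-6) - 10*(-3 + (-6)**2)) + (4 - 1*4))**2 = ((6 + 6 + 60 - 10*(-3 + 36)) + (4 - 4))**2 = ((6 + 6 + 60 - 10*33) + 0)**2 = ((6 + 6 + 60 - 330) + 0)**2 = (-258 + 0)**2 = (-258)**2 = 66564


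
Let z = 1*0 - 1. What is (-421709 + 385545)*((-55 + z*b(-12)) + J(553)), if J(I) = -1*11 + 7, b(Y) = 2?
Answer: 2206004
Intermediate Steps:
J(I) = -4 (J(I) = -11 + 7 = -4)
z = -1 (z = 0 - 1 = -1)
(-421709 + 385545)*((-55 + z*b(-12)) + J(553)) = (-421709 + 385545)*((-55 - 1*2) - 4) = -36164*((-55 - 2) - 4) = -36164*(-57 - 4) = -36164*(-61) = 2206004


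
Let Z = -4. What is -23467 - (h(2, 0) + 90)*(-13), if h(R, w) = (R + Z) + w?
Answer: -22323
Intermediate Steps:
h(R, w) = -4 + R + w (h(R, w) = (R - 4) + w = (-4 + R) + w = -4 + R + w)
-23467 - (h(2, 0) + 90)*(-13) = -23467 - ((-4 + 2 + 0) + 90)*(-13) = -23467 - (-2 + 90)*(-13) = -23467 - 88*(-13) = -23467 - 1*(-1144) = -23467 + 1144 = -22323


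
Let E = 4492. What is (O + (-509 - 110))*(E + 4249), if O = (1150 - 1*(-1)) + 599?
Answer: 9886071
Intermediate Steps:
O = 1750 (O = (1150 + 1) + 599 = 1151 + 599 = 1750)
(O + (-509 - 110))*(E + 4249) = (1750 + (-509 - 110))*(4492 + 4249) = (1750 - 619)*8741 = 1131*8741 = 9886071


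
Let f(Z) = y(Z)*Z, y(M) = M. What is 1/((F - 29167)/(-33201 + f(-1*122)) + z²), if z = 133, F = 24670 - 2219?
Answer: 18317/324016129 ≈ 5.6531e-5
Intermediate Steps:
F = 22451
f(Z) = Z² (f(Z) = Z*Z = Z²)
1/((F - 29167)/(-33201 + f(-1*122)) + z²) = 1/((22451 - 29167)/(-33201 + (-1*122)²) + 133²) = 1/(-6716/(-33201 + (-122)²) + 17689) = 1/(-6716/(-33201 + 14884) + 17689) = 1/(-6716/(-18317) + 17689) = 1/(-6716*(-1/18317) + 17689) = 1/(6716/18317 + 17689) = 1/(324016129/18317) = 18317/324016129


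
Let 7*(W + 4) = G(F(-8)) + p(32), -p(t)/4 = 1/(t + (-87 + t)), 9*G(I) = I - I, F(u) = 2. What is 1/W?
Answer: -161/640 ≈ -0.25156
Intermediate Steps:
G(I) = 0 (G(I) = (I - I)/9 = (⅑)*0 = 0)
p(t) = -4/(-87 + 2*t) (p(t) = -4/(t + (-87 + t)) = -4/(-87 + 2*t))
W = -640/161 (W = -4 + (0 - 4/(-87 + 2*32))/7 = -4 + (0 - 4/(-87 + 64))/7 = -4 + (0 - 4/(-23))/7 = -4 + (0 - 4*(-1/23))/7 = -4 + (0 + 4/23)/7 = -4 + (⅐)*(4/23) = -4 + 4/161 = -640/161 ≈ -3.9752)
1/W = 1/(-640/161) = -161/640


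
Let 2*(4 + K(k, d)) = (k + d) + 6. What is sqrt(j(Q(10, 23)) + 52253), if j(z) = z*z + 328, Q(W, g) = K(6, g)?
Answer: sqrt(211053)/2 ≈ 229.70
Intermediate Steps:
K(k, d) = -1 + d/2 + k/2 (K(k, d) = -4 + ((k + d) + 6)/2 = -4 + ((d + k) + 6)/2 = -4 + (6 + d + k)/2 = -4 + (3 + d/2 + k/2) = -1 + d/2 + k/2)
Q(W, g) = 2 + g/2 (Q(W, g) = -1 + g/2 + (1/2)*6 = -1 + g/2 + 3 = 2 + g/2)
j(z) = 328 + z**2 (j(z) = z**2 + 328 = 328 + z**2)
sqrt(j(Q(10, 23)) + 52253) = sqrt((328 + (2 + (1/2)*23)**2) + 52253) = sqrt((328 + (2 + 23/2)**2) + 52253) = sqrt((328 + (27/2)**2) + 52253) = sqrt((328 + 729/4) + 52253) = sqrt(2041/4 + 52253) = sqrt(211053/4) = sqrt(211053)/2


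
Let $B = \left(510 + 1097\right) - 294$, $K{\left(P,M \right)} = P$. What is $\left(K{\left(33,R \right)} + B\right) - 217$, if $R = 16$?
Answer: $1129$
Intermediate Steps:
$B = 1313$ ($B = 1607 - 294 = 1313$)
$\left(K{\left(33,R \right)} + B\right) - 217 = \left(33 + 1313\right) - 217 = 1346 - 217 = 1129$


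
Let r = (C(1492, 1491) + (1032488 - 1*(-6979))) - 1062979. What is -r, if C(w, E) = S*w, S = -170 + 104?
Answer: 121984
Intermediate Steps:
S = -66
C(w, E) = -66*w
r = -121984 (r = (-66*1492 + (1032488 - 1*(-6979))) - 1062979 = (-98472 + (1032488 + 6979)) - 1062979 = (-98472 + 1039467) - 1062979 = 940995 - 1062979 = -121984)
-r = -1*(-121984) = 121984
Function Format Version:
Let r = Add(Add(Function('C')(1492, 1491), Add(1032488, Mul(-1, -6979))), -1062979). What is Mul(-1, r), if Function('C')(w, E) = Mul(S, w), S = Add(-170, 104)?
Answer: 121984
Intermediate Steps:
S = -66
Function('C')(w, E) = Mul(-66, w)
r = -121984 (r = Add(Add(Mul(-66, 1492), Add(1032488, Mul(-1, -6979))), -1062979) = Add(Add(-98472, Add(1032488, 6979)), -1062979) = Add(Add(-98472, 1039467), -1062979) = Add(940995, -1062979) = -121984)
Mul(-1, r) = Mul(-1, -121984) = 121984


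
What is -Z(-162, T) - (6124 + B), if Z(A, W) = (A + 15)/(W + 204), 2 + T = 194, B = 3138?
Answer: -1222535/132 ≈ -9261.6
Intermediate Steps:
T = 192 (T = -2 + 194 = 192)
Z(A, W) = (15 + A)/(204 + W)
-Z(-162, T) - (6124 + B) = -(15 - 162)/(204 + 192) - (6124 + 3138) = -(-147)/396 - 1*9262 = -(-147)/396 - 9262 = -1*(-49/132) - 9262 = 49/132 - 9262 = -1222535/132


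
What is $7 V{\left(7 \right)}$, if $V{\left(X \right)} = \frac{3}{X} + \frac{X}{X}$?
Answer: $10$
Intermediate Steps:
$V{\left(X \right)} = 1 + \frac{3}{X}$ ($V{\left(X \right)} = \frac{3}{X} + 1 = 1 + \frac{3}{X}$)
$7 V{\left(7 \right)} = 7 \frac{3 + 7}{7} = 7 \cdot \frac{1}{7} \cdot 10 = 7 \cdot \frac{10}{7} = 10$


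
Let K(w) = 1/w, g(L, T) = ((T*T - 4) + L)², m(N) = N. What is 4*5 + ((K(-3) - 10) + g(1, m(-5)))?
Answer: 1481/3 ≈ 493.67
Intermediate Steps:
g(L, T) = (-4 + L + T²)² (g(L, T) = ((T² - 4) + L)² = ((-4 + T²) + L)² = (-4 + L + T²)²)
4*5 + ((K(-3) - 10) + g(1, m(-5))) = 4*5 + ((1/(-3) - 10) + (-4 + 1 + (-5)²)²) = 20 + ((-⅓ - 10) + (-4 + 1 + 25)²) = 20 + (-31/3 + 22²) = 20 + (-31/3 + 484) = 20 + 1421/3 = 1481/3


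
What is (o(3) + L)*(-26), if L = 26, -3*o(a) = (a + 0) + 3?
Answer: -624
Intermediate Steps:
o(a) = -1 - a/3 (o(a) = -((a + 0) + 3)/3 = -(a + 3)/3 = -(3 + a)/3 = -1 - a/3)
(o(3) + L)*(-26) = ((-1 - ⅓*3) + 26)*(-26) = ((-1 - 1) + 26)*(-26) = (-2 + 26)*(-26) = 24*(-26) = -624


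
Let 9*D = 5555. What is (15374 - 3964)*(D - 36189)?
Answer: -3652865860/9 ≈ -4.0587e+8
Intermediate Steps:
D = 5555/9 (D = (⅑)*5555 = 5555/9 ≈ 617.22)
(15374 - 3964)*(D - 36189) = (15374 - 3964)*(5555/9 - 36189) = 11410*(-320146/9) = -3652865860/9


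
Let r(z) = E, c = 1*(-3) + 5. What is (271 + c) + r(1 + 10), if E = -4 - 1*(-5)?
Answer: 274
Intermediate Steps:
c = 2 (c = -3 + 5 = 2)
E = 1 (E = -4 + 5 = 1)
r(z) = 1
(271 + c) + r(1 + 10) = (271 + 2) + 1 = 273 + 1 = 274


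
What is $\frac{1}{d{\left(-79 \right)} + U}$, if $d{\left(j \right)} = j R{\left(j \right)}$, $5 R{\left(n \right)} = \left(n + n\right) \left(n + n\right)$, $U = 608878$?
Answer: $\frac{5}{1072234} \approx 4.6632 \cdot 10^{-6}$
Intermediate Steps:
$R{\left(n \right)} = \frac{4 n^{2}}{5}$ ($R{\left(n \right)} = \frac{\left(n + n\right) \left(n + n\right)}{5} = \frac{2 n 2 n}{5} = \frac{4 n^{2}}{5}$)
$d{\left(j \right)} = \frac{4 j^{3}}{5}$ ($d{\left(j \right)} = j \frac{4 j^{2}}{5} = \frac{4 j^{3}}{5}$)
$\frac{1}{d{\left(-79 \right)} + U} = \frac{1}{\frac{4 \left(-79\right)^{3}}{5} + 608878} = \frac{1}{\frac{4}{5} \left(-493039\right) + 608878} = \frac{1}{- \frac{1972156}{5} + 608878} = \frac{1}{\frac{1072234}{5}} = \frac{5}{1072234}$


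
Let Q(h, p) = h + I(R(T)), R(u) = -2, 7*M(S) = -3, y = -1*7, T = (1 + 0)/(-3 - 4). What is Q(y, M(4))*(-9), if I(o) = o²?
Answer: 27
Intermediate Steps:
T = -⅐ (T = 1/(-7) = 1*(-⅐) = -⅐ ≈ -0.14286)
y = -7
M(S) = -3/7 (M(S) = (⅐)*(-3) = -3/7)
Q(h, p) = 4 + h (Q(h, p) = h + (-2)² = h + 4 = 4 + h)
Q(y, M(4))*(-9) = (4 - 7)*(-9) = -3*(-9) = 27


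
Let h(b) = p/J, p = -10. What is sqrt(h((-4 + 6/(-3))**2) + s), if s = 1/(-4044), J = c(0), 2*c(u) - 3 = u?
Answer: I*sqrt(3028619)/674 ≈ 2.582*I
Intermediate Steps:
c(u) = 3/2 + u/2
J = 3/2 (J = 3/2 + (1/2)*0 = 3/2 + 0 = 3/2 ≈ 1.5000)
h(b) = -20/3 (h(b) = -10/3/2 = -10*2/3 = -20/3)
s = -1/4044 ≈ -0.00024728
sqrt(h((-4 + 6/(-3))**2) + s) = sqrt(-20/3 - 1/4044) = sqrt(-8987/1348) = I*sqrt(3028619)/674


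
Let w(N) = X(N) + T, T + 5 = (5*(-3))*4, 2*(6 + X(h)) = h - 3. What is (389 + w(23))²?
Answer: 107584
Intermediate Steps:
X(h) = -15/2 + h/2 (X(h) = -6 + (h - 3)/2 = -6 + (-3 + h)/2 = -6 + (-3/2 + h/2) = -15/2 + h/2)
T = -65 (T = -5 + (5*(-3))*4 = -5 - 15*4 = -5 - 60 = -65)
w(N) = -145/2 + N/2 (w(N) = (-15/2 + N/2) - 65 = -145/2 + N/2)
(389 + w(23))² = (389 + (-145/2 + (½)*23))² = (389 + (-145/2 + 23/2))² = (389 - 61)² = 328² = 107584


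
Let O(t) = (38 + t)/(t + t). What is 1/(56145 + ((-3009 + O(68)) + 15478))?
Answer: 68/4665805 ≈ 1.4574e-5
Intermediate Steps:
O(t) = (38 + t)/(2*t) (O(t) = (38 + t)/((2*t)) = (38 + t)*(1/(2*t)) = (38 + t)/(2*t))
1/(56145 + ((-3009 + O(68)) + 15478)) = 1/(56145 + ((-3009 + (½)*(38 + 68)/68) + 15478)) = 1/(56145 + ((-3009 + (½)*(1/68)*106) + 15478)) = 1/(56145 + ((-3009 + 53/68) + 15478)) = 1/(56145 + (-204559/68 + 15478)) = 1/(56145 + 847945/68) = 1/(4665805/68) = 68/4665805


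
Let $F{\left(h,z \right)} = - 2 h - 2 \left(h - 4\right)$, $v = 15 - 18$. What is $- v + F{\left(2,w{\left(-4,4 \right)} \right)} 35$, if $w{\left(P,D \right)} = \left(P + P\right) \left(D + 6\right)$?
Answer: $3$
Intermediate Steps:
$v = -3$
$w{\left(P,D \right)} = 2 P \left(6 + D\right)$
$F{\left(h,z \right)} = 8 - 4 h$ ($F{\left(h,z \right)} = - 2 h - 2 \left(-4 + h\right) = - 2 h - \left(-8 + 2 h\right) = 8 - 4 h$)
$- v + F{\left(2,w{\left(-4,4 \right)} \right)} 35 = \left(-1\right) \left(-3\right) + \left(8 - 8\right) 35 = 3 + \left(8 - 8\right) 35 = 3 + 0 \cdot 35 = 3 + 0 = 3$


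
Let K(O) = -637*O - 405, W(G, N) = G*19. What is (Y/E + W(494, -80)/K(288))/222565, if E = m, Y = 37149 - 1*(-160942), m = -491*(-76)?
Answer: 7214192275/305401782323988 ≈ 2.3622e-5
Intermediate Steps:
W(G, N) = 19*G
m = 37316
Y = 198091 (Y = 37149 + 160942 = 198091)
E = 37316
K(O) = -405 - 637*O
(Y/E + W(494, -80)/K(288))/222565 = (198091/37316 + (19*494)/(-405 - 637*288))/222565 = (198091*(1/37316) + 9386/(-405 - 183456))*(1/222565) = (198091/37316 + 9386/(-183861))*(1/222565) = (198091/37316 + 9386*(-1/183861))*(1/222565) = (198091/37316 - 9386/183861)*(1/222565) = (36070961375/6860957076)*(1/222565) = 7214192275/305401782323988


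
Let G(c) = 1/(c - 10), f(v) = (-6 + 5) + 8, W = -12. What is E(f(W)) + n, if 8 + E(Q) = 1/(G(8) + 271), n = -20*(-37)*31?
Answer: 12406214/541 ≈ 22932.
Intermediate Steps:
f(v) = 7 (f(v) = -1 + 8 = 7)
G(c) = 1/(-10 + c)
n = 22940 (n = 740*31 = 22940)
E(Q) = -4326/541 (E(Q) = -8 + 1/(1/(-10 + 8) + 271) = -8 + 1/(1/(-2) + 271) = -8 + 1/(-½ + 271) = -8 + 1/(541/2) = -8 + 2/541 = -4326/541)
E(f(W)) + n = -4326/541 + 22940 = 12406214/541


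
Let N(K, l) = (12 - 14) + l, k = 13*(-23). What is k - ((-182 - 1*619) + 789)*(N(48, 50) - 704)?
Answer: -8171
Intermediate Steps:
k = -299
N(K, l) = -2 + l
k - ((-182 - 1*619) + 789)*(N(48, 50) - 704) = -299 - ((-182 - 1*619) + 789)*((-2 + 50) - 704) = -299 - ((-182 - 619) + 789)*(48 - 704) = -299 - (-801 + 789)*(-656) = -299 - (-12)*(-656) = -299 - 1*7872 = -299 - 7872 = -8171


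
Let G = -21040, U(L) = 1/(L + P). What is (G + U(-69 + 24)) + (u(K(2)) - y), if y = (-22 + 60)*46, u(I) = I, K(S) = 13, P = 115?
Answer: -1594249/70 ≈ -22775.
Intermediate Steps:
U(L) = 1/(115 + L) (U(L) = 1/(L + 115) = 1/(115 + L))
y = 1748 (y = 38*46 = 1748)
(G + U(-69 + 24)) + (u(K(2)) - y) = (-21040 + 1/(115 + (-69 + 24))) + (13 - 1*1748) = (-21040 + 1/(115 - 45)) + (13 - 1748) = (-21040 + 1/70) - 1735 = -1472799/70 - 1735 = -1594249/70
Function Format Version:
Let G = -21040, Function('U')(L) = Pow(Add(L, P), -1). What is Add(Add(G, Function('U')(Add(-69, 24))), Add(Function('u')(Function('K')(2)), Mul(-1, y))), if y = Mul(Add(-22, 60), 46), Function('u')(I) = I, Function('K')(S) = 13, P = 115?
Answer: Rational(-1594249, 70) ≈ -22775.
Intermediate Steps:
Function('U')(L) = Pow(Add(115, L), -1) (Function('U')(L) = Pow(Add(L, 115), -1) = Pow(Add(115, L), -1))
y = 1748 (y = Mul(38, 46) = 1748)
Add(Add(G, Function('U')(Add(-69, 24))), Add(Function('u')(Function('K')(2)), Mul(-1, y))) = Add(Add(-21040, Pow(Add(115, Add(-69, 24)), -1)), Add(13, Mul(-1, 1748))) = Add(Add(-21040, Pow(Add(115, -45), -1)), Add(13, -1748)) = Add(Add(-21040, Pow(70, -1)), -1735) = Add(Add(-21040, Rational(1, 70)), -1735) = Add(Rational(-1472799, 70), -1735) = Rational(-1594249, 70)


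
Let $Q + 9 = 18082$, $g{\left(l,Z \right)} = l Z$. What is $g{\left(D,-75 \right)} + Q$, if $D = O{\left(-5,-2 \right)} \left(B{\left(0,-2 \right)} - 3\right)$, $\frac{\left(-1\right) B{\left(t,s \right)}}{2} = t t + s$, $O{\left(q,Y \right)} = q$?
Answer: $18448$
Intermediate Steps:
$B{\left(t,s \right)} = - 2 s - 2 t^{2}$ ($B{\left(t,s \right)} = - 2 \left(t t + s\right) = - 2 \left(t^{2} + s\right) = - 2 \left(s + t^{2}\right) = - 2 s - 2 t^{2}$)
$D = -5$ ($D = - 5 \left(\left(\left(-2\right) \left(-2\right) - 2 \cdot 0^{2}\right) - 3\right) = - 5 \left(\left(4 - 0\right) - 3\right) = - 5 \left(\left(4 + 0\right) - 3\right) = - 5 \left(4 - 3\right) = \left(-5\right) 1 = -5$)
$g{\left(l,Z \right)} = Z l$
$Q = 18073$ ($Q = -9 + 18082 = 18073$)
$g{\left(D,-75 \right)} + Q = \left(-75\right) \left(-5\right) + 18073 = 375 + 18073 = 18448$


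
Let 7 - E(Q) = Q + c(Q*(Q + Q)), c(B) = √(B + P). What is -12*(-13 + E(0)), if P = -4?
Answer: 72 + 24*I ≈ 72.0 + 24.0*I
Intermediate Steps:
c(B) = √(-4 + B) (c(B) = √(B - 4) = √(-4 + B))
E(Q) = 7 - Q - √(-4 + 2*Q²) (E(Q) = 7 - (Q + √(-4 + Q*(Q + Q))) = 7 - (Q + √(-4 + Q*(2*Q))) = 7 - (Q + √(-4 + 2*Q²)) = 7 + (-Q - √(-4 + 2*Q²)) = 7 - Q - √(-4 + 2*Q²))
-12*(-13 + E(0)) = -12*(-13 + (7 - 1*0 - √(-4 + 2*0²))) = -12*(-13 + (7 + 0 - √(-4 + 2*0))) = -12*(-13 + (7 + 0 - √(-4 + 0))) = -12*(-13 + (7 + 0 - √(-4))) = -12*(-13 + (7 + 0 - 2*I)) = -12*(-13 + (7 - 2*I)) = -12*(-6 - 2*I) = 72 + 24*I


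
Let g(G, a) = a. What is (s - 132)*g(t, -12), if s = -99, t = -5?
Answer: 2772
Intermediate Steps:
(s - 132)*g(t, -12) = (-99 - 132)*(-12) = -231*(-12) = 2772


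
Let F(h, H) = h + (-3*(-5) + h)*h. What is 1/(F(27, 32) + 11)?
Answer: 1/1172 ≈ 0.00085324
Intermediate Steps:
F(h, H) = h + h*(15 + h) (F(h, H) = h + (15 + h)*h = h + h*(15 + h))
1/(F(27, 32) + 11) = 1/(27*(16 + 27) + 11) = 1/(27*43 + 11) = 1/(1161 + 11) = 1/1172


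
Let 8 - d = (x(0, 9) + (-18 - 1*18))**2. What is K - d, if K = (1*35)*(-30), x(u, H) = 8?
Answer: -274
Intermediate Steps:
d = -776 (d = 8 - (8 + (-18 - 1*18))**2 = 8 - (8 + (-18 - 18))**2 = 8 - (8 - 36)**2 = 8 - 1*(-28)**2 = 8 - 1*784 = 8 - 784 = -776)
K = -1050 (K = 35*(-30) = -1050)
K - d = -1050 - 1*(-776) = -1050 + 776 = -274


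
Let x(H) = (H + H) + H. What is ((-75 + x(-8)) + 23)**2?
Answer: 5776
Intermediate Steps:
x(H) = 3*H (x(H) = 2*H + H = 3*H)
((-75 + x(-8)) + 23)**2 = ((-75 + 3*(-8)) + 23)**2 = ((-75 - 24) + 23)**2 = (-99 + 23)**2 = (-76)**2 = 5776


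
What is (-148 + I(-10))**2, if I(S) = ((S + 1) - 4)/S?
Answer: 2152089/100 ≈ 21521.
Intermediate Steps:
I(S) = (-3 + S)/S (I(S) = ((1 + S) - 4)/S = (-3 + S)/S)
(-148 + I(-10))**2 = (-148 + (-3 - 10)/(-10))**2 = (-148 - 1/10*(-13))**2 = (-148 + 13/10)**2 = (-1467/10)**2 = 2152089/100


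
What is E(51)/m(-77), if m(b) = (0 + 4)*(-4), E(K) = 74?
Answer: -37/8 ≈ -4.6250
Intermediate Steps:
m(b) = -16 (m(b) = 4*(-4) = -16)
E(51)/m(-77) = 74/(-16) = 74*(-1/16) = -37/8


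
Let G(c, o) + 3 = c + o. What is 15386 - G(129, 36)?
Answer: 15224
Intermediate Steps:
G(c, o) = -3 + c + o (G(c, o) = -3 + (c + o) = -3 + c + o)
15386 - G(129, 36) = 15386 - (-3 + 129 + 36) = 15386 - 1*162 = 15386 - 162 = 15224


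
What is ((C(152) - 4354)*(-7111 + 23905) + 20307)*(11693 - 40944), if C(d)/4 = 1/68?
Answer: 36350108857029/17 ≈ 2.1382e+12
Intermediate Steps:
C(d) = 1/17 (C(d) = 4/68 = 4*(1/68) = 1/17)
((C(152) - 4354)*(-7111 + 23905) + 20307)*(11693 - 40944) = ((1/17 - 4354)*(-7111 + 23905) + 20307)*(11693 - 40944) = (-74017/17*16794 + 20307)*(-29251) = (-1243041498/17 + 20307)*(-29251) = -1242696279/17*(-29251) = 36350108857029/17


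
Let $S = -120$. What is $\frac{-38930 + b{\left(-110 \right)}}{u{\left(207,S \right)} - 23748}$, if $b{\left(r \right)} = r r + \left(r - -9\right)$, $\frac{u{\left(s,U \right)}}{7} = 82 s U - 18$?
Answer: $\frac{8977}{4760678} \approx 0.0018857$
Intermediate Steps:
$u{\left(s,U \right)} = -126 + 574 U s$ ($u{\left(s,U \right)} = 7 \left(82 s U - 18\right) = 7 \left(82 U s - 18\right) = 7 \left(-18 + 82 U s\right) = -126 + 574 U s$)
$b{\left(r \right)} = 9 + r + r^{2}$ ($b{\left(r \right)} = r^{2} + \left(r + 9\right) = r^{2} + \left(9 + r\right) = 9 + r + r^{2}$)
$\frac{-38930 + b{\left(-110 \right)}}{u{\left(207,S \right)} - 23748} = \frac{-38930 + \left(9 - 110 + \left(-110\right)^{2}\right)}{\left(-126 + 574 \left(-120\right) 207\right) - 23748} = \frac{-38930 + \left(9 - 110 + 12100\right)}{\left(-126 - 14258160\right) - 23748} = \frac{-38930 + 11999}{-14258286 - 23748} = - \frac{26931}{-14282034} = \left(-26931\right) \left(- \frac{1}{14282034}\right) = \frac{8977}{4760678}$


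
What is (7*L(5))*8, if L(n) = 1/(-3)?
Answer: -56/3 ≈ -18.667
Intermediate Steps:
L(n) = -⅓
(7*L(5))*8 = (7*(-⅓))*8 = -7/3*8 = -56/3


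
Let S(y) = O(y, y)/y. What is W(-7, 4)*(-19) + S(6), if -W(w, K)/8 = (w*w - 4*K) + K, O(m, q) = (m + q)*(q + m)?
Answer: 5648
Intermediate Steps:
O(m, q) = (m + q)**2 (O(m, q) = (m + q)*(m + q) = (m + q)**2)
W(w, K) = -8*w**2 + 24*K (W(w, K) = -8*((w*w - 4*K) + K) = -8*((w**2 - 4*K) + K) = -8*(w**2 - 3*K) = -8*w**2 + 24*K)
S(y) = 4*y (S(y) = (y + y)**2/y = (2*y)**2/y = (4*y**2)/y = 4*y)
W(-7, 4)*(-19) + S(6) = (-8*(-7)**2 + 24*4)*(-19) + 4*6 = (-8*49 + 96)*(-19) + 24 = (-392 + 96)*(-19) + 24 = -296*(-19) + 24 = 5624 + 24 = 5648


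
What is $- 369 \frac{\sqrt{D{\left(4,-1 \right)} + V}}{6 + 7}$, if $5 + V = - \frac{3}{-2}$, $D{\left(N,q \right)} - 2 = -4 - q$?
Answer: $- \frac{1107 i \sqrt{2}}{26} \approx - 60.213 i$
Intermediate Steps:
$D{\left(N,q \right)} = -2 - q$ ($D{\left(N,q \right)} = 2 - \left(4 + q\right) = -2 - q$)
$V = - \frac{7}{2}$ ($V = -5 - \frac{3}{-2} = -5 - - \frac{3}{2} = -5 + \frac{3}{2} = - \frac{7}{2} \approx -3.5$)
$- 369 \frac{\sqrt{D{\left(4,-1 \right)} + V}}{6 + 7} = - 369 \frac{\sqrt{\left(-2 - -1\right) - \frac{7}{2}}}{6 + 7} = - 369 \frac{\sqrt{\left(-2 + 1\right) - \frac{7}{2}}}{13} = - 369 \sqrt{-1 - \frac{7}{2}} \cdot \frac{1}{13} = - 369 \sqrt{- \frac{9}{2}} \cdot \frac{1}{13} = - 369 \frac{3 i \sqrt{2}}{2} \cdot \frac{1}{13} = - 369 \frac{3 i \sqrt{2}}{26} = - \frac{1107 i \sqrt{2}}{26}$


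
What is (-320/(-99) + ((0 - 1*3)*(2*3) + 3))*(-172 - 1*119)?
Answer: 113005/33 ≈ 3424.4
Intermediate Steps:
(-320/(-99) + ((0 - 1*3)*(2*3) + 3))*(-172 - 1*119) = (-320*(-1)/99 + ((0 - 3)*6 + 3))*(-172 - 119) = (-1*(-320/99) + (-3*6 + 3))*(-291) = (320/99 + (-18 + 3))*(-291) = (320/99 - 15)*(-291) = -1165/99*(-291) = 113005/33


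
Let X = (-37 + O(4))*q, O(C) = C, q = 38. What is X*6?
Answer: -7524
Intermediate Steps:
X = -1254 (X = (-37 + 4)*38 = -33*38 = -1254)
X*6 = -1254*6 = -7524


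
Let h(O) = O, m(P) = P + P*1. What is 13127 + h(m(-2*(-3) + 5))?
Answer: 13149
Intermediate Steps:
m(P) = 2*P (m(P) = P + P = 2*P)
13127 + h(m(-2*(-3) + 5)) = 13127 + 2*(-2*(-3) + 5) = 13127 + 2*(6 + 5) = 13127 + 2*11 = 13127 + 22 = 13149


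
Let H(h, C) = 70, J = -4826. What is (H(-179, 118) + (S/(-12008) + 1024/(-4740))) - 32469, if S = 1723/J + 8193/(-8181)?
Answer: -25600452353144393/790156540080 ≈ -32399.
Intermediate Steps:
S = -17878427/13160502 (S = 1723/(-4826) + 8193/(-8181) = 1723*(-1/4826) + 8193*(-1/8181) = -1723/4826 - 2731/2727 = -17878427/13160502 ≈ -1.3585)
(H(-179, 118) + (S/(-12008) + 1024/(-4740))) - 32469 = (70 + (-17878427/13160502/(-12008) + 1024/(-4740))) - 32469 = (70 + (-17878427/13160502*(-1/12008) + 1024*(-1/4740))) - 32469 = (70 + (17878427/158031308016 - 256/1185)) - 32469 = (70 - 170611092473/790156540080) - 32469 = 55140346713127/790156540080 - 32469 = -25600452353144393/790156540080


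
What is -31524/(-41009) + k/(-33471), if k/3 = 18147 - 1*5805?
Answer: -51473270/152512471 ≈ -0.33750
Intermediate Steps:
k = 37026 (k = 3*(18147 - 1*5805) = 3*(18147 - 5805) = 3*12342 = 37026)
-31524/(-41009) + k/(-33471) = -31524/(-41009) + 37026/(-33471) = -31524*(-1/41009) + 37026*(-1/33471) = 31524/41009 - 4114/3719 = -51473270/152512471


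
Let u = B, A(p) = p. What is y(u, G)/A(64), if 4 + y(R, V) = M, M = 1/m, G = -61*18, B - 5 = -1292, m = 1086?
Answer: -4343/69504 ≈ -0.062486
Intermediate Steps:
B = -1287 (B = 5 - 1292 = -1287)
G = -1098
M = 1/1086 ≈ 0.00092081
u = -1287
y(R, V) = -4343/1086 (y(R, V) = -4 + 1/1086 = -4343/1086)
y(u, G)/A(64) = -4343/1086/64 = -4343/1086*1/64 = -4343/69504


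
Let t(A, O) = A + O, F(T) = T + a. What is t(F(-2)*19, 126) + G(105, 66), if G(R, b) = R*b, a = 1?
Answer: 7037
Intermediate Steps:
F(T) = 1 + T (F(T) = T + 1 = 1 + T)
t(F(-2)*19, 126) + G(105, 66) = ((1 - 2)*19 + 126) + 105*66 = (-1*19 + 126) + 6930 = (-19 + 126) + 6930 = 107 + 6930 = 7037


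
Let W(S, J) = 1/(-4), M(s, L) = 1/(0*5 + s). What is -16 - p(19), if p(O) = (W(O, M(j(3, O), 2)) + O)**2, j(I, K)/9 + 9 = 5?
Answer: -5881/16 ≈ -367.56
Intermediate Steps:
j(I, K) = -36 (j(I, K) = -81 + 9*5 = -81 + 45 = -36)
M(s, L) = 1/s (M(s, L) = 1/(0 + s) = 1/s)
W(S, J) = -1/4
p(O) = (-1/4 + O)**2
-16 - p(19) = -16 - (-1 + 4*19)**2/16 = -16 - (-1 + 76)**2/16 = -16 - 75**2/16 = -16 - 5625/16 = -5881/16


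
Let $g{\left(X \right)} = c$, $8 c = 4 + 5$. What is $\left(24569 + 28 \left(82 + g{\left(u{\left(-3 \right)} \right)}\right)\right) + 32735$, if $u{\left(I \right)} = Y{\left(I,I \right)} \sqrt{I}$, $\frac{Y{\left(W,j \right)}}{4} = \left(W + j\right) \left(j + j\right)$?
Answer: $\frac{119263}{2} \approx 59632.0$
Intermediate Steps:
$c = \frac{9}{8}$ ($c = \frac{4 + 5}{8} = \frac{1}{8} \cdot 9 = \frac{9}{8} \approx 1.125$)
$Y{\left(W,j \right)} = 8 j \left(W + j\right)$ ($Y{\left(W,j \right)} = 4 \left(W + j\right) \left(j + j\right) = 4 \left(W + j\right) 2 j = 4 \cdot 2 j \left(W + j\right) = 8 j \left(W + j\right)$)
$u{\left(I \right)} = 16 I^{\frac{5}{2}}$ ($u{\left(I \right)} = 8 I \left(I + I\right) \sqrt{I} = 8 I 2 I \sqrt{I} = 16 I^{2} \sqrt{I} = 16 I^{\frac{5}{2}}$)
$g{\left(X \right)} = \frac{9}{8}$
$\left(24569 + 28 \left(82 + g{\left(u{\left(-3 \right)} \right)}\right)\right) + 32735 = \left(24569 + 28 \left(82 + \frac{9}{8}\right)\right) + 32735 = \left(24569 + 28 \cdot \frac{665}{8}\right) + 32735 = \left(24569 + \frac{4655}{2}\right) + 32735 = \frac{53793}{2} + 32735 = \frac{119263}{2}$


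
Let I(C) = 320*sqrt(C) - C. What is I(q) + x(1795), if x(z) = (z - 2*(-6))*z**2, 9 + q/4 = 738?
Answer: 5822213539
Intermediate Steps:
q = 2916 (q = -36 + 4*738 = -36 + 2952 = 2916)
I(C) = -C + 320*sqrt(C)
x(z) = z**2*(12 + z) (x(z) = (z + 12)*z**2 = (12 + z)*z**2 = z**2*(12 + z))
I(q) + x(1795) = (-1*2916 + 320*sqrt(2916)) + 1795**2*(12 + 1795) = (-2916 + 320*54) + 3222025*1807 = (-2916 + 17280) + 5822199175 = 14364 + 5822199175 = 5822213539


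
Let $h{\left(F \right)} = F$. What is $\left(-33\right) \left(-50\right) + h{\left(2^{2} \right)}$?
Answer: $1654$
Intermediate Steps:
$\left(-33\right) \left(-50\right) + h{\left(2^{2} \right)} = \left(-33\right) \left(-50\right) + 2^{2} = 1650 + 4 = 1654$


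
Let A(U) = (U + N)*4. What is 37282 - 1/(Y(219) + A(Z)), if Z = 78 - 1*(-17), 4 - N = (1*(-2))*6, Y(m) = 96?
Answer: 20132279/540 ≈ 37282.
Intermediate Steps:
N = 16 (N = 4 - 1*(-2)*6 = 4 - (-2)*6 = 4 - 1*(-12) = 4 + 12 = 16)
Z = 95 (Z = 78 + 17 = 95)
A(U) = 64 + 4*U (A(U) = (U + 16)*4 = (16 + U)*4 = 64 + 4*U)
37282 - 1/(Y(219) + A(Z)) = 37282 - 1/(96 + (64 + 4*95)) = 37282 - 1/(96 + (64 + 380)) = 37282 - 1/(96 + 444) = 37282 - 1/540 = 20132279/540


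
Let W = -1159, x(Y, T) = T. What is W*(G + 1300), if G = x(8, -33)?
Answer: -1468453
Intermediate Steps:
G = -33
W*(G + 1300) = -1159*(-33 + 1300) = -1159*1267 = -1468453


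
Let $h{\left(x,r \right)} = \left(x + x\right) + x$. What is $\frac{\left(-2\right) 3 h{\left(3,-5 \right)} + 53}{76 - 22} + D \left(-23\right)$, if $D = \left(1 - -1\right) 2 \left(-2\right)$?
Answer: $\frac{9935}{54} \approx 183.98$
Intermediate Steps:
$h{\left(x,r \right)} = 3 x$ ($h{\left(x,r \right)} = 2 x + x = 3 x$)
$D = -8$ ($D = \left(1 + 1\right) 2 \left(-2\right) = 2 \cdot 2 \left(-2\right) = 4 \left(-2\right) = -8$)
$\frac{\left(-2\right) 3 h{\left(3,-5 \right)} + 53}{76 - 22} + D \left(-23\right) = \frac{\left(-2\right) 3 \cdot 3 \cdot 3 + 53}{76 - 22} - -184 = \frac{\left(-6\right) 9 + 53}{54} + 184 = \left(-54 + 53\right) \frac{1}{54} + 184 = \left(-1\right) \frac{1}{54} + 184 = - \frac{1}{54} + 184 = \frac{9935}{54}$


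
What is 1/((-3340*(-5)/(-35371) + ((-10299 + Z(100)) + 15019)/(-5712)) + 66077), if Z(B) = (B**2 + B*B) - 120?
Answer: 1202614/79459378153 ≈ 1.5135e-5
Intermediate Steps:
Z(B) = -120 + 2*B**2 (Z(B) = (B**2 + B**2) - 120 = 2*B**2 - 120 = -120 + 2*B**2)
1/((-3340*(-5)/(-35371) + ((-10299 + Z(100)) + 15019)/(-5712)) + 66077) = 1/((-3340*(-5)/(-35371) + ((-10299 + (-120 + 2*100**2)) + 15019)/(-5712)) + 66077) = 1/((16700*(-1/35371) + ((-10299 + (-120 + 2*10000)) + 15019)*(-1/5712)) + 66077) = 1/((-16700/35371 + ((-10299 + (-120 + 20000)) + 15019)*(-1/5712)) + 66077) = 1/((-16700/35371 + ((-10299 + 19880) + 15019)*(-1/5712)) + 66077) = 1/((-16700/35371 + (9581 + 15019)*(-1/5712)) + 66077) = 1/((-16700/35371 + 24600*(-1/5712)) + 66077) = 1/((-16700/35371 - 1025/238) + 66077) = 1/(-5747125/1202614 + 66077) = 1/(79459378153/1202614) = 1202614/79459378153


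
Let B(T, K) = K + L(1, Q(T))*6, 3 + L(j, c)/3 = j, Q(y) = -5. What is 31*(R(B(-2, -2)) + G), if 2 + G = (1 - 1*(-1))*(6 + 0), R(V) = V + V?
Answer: -2046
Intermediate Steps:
L(j, c) = -9 + 3*j
B(T, K) = -36 + K (B(T, K) = K + (-9 + 3*1)*6 = K + (-9 + 3)*6 = K - 6*6 = K - 36 = -36 + K)
R(V) = 2*V
G = 10 (G = -2 + (1 - 1*(-1))*(6 + 0) = -2 + (1 + 1)*6 = -2 + 2*6 = -2 + 12 = 10)
31*(R(B(-2, -2)) + G) = 31*(2*(-36 - 2) + 10) = 31*(2*(-38) + 10) = 31*(-76 + 10) = 31*(-66) = -2046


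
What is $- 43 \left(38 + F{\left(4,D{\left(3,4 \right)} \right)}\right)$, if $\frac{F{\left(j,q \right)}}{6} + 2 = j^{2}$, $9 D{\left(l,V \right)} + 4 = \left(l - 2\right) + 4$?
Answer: $-5246$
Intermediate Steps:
$D{\left(l,V \right)} = - \frac{2}{9} + \frac{l}{9}$ ($D{\left(l,V \right)} = - \frac{4}{9} + \frac{\left(l - 2\right) + 4}{9} = - \frac{4}{9} + \frac{\left(-2 + l\right) + 4}{9} = - \frac{4}{9} + \frac{2 + l}{9} = - \frac{4}{9} + \left(\frac{2}{9} + \frac{l}{9}\right) = - \frac{2}{9} + \frac{l}{9}$)
$F{\left(j,q \right)} = -12 + 6 j^{2}$
$- 43 \left(38 + F{\left(4,D{\left(3,4 \right)} \right)}\right) = - 43 \left(38 - \left(12 - 6 \cdot 4^{2}\right)\right) = - 43 \left(38 + \left(-12 + 6 \cdot 16\right)\right) = - 43 \left(38 + \left(-12 + 96\right)\right) = - 43 \left(38 + 84\right) = \left(-43\right) 122 = -5246$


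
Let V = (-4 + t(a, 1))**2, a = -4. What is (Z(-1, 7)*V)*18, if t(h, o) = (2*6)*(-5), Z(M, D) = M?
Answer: -73728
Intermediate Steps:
t(h, o) = -60 (t(h, o) = 12*(-5) = -60)
V = 4096 (V = (-4 - 60)**2 = (-64)**2 = 4096)
(Z(-1, 7)*V)*18 = -1*4096*18 = -4096*18 = -73728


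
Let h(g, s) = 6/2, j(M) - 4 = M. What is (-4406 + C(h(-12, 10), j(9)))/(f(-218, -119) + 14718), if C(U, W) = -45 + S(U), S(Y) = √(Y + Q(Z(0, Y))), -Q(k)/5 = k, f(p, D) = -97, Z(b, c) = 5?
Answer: -4451/14621 + I*√22/14621 ≈ -0.30443 + 0.0003208*I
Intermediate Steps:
j(M) = 4 + M
Q(k) = -5*k
h(g, s) = 3 (h(g, s) = 6*(½) = 3)
S(Y) = √(-25 + Y) (S(Y) = √(Y - 5*5) = √(Y - 25) = √(-25 + Y))
C(U, W) = -45 + √(-25 + U)
(-4406 + C(h(-12, 10), j(9)))/(f(-218, -119) + 14718) = (-4406 + (-45 + √(-25 + 3)))/(-97 + 14718) = (-4406 + (-45 + √(-22)))/14621 = (-4406 + (-45 + I*√22))*(1/14621) = (-4451 + I*√22)*(1/14621) = -4451/14621 + I*√22/14621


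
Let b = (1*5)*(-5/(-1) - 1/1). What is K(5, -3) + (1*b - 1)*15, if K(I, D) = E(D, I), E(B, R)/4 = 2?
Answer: 293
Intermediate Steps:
E(B, R) = 8 (E(B, R) = 4*2 = 8)
K(I, D) = 8
b = 20 (b = 5*(-5*(-1) - 1*1) = 5*(5 - 1) = 5*4 = 20)
K(5, -3) + (1*b - 1)*15 = 8 + (1*20 - 1)*15 = 8 + (20 - 1)*15 = 8 + 19*15 = 8 + 285 = 293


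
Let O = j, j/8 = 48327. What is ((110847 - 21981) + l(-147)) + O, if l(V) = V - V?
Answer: 475482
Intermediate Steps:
j = 386616 (j = 8*48327 = 386616)
O = 386616
l(V) = 0
((110847 - 21981) + l(-147)) + O = ((110847 - 21981) + 0) + 386616 = (88866 + 0) + 386616 = 88866 + 386616 = 475482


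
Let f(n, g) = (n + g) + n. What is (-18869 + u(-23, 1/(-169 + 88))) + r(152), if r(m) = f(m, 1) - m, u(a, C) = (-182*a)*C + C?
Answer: -1520183/81 ≈ -18768.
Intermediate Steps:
u(a, C) = C - 182*C*a (u(a, C) = -182*C*a + C = C - 182*C*a)
f(n, g) = g + 2*n (f(n, g) = (g + n) + n = g + 2*n)
r(m) = 1 + m (r(m) = (1 + 2*m) - m = 1 + m)
(-18869 + u(-23, 1/(-169 + 88))) + r(152) = (-18869 + (1 - 182*(-23))/(-169 + 88)) + (1 + 152) = (-18869 + (1 + 4186)/(-81)) + 153 = (-18869 - 1/81*4187) + 153 = (-18869 - 4187/81) + 153 = -1532576/81 + 153 = -1520183/81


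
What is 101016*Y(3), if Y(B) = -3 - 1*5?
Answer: -808128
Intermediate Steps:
Y(B) = -8 (Y(B) = -3 - 5 = -8)
101016*Y(3) = 101016*(-8) = -808128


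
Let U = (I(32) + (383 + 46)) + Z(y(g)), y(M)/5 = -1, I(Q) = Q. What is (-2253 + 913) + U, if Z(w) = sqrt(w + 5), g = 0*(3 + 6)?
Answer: -879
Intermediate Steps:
g = 0 (g = 0*9 = 0)
y(M) = -5 (y(M) = 5*(-1) = -5)
Z(w) = sqrt(5 + w)
U = 461 (U = (32 + (383 + 46)) + sqrt(5 - 5) = (32 + 429) + sqrt(0) = 461 + 0 = 461)
(-2253 + 913) + U = (-2253 + 913) + 461 = -1340 + 461 = -879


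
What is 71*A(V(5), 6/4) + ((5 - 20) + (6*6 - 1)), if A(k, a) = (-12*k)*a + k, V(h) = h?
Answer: -6015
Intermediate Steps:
A(k, a) = k - 12*a*k (A(k, a) = -12*a*k + k = k - 12*a*k)
71*A(V(5), 6/4) + ((5 - 20) + (6*6 - 1)) = 71*(5*(1 - 72/4)) + ((5 - 20) + (6*6 - 1)) = 71*(5*(1 - 72/4)) + (-15 + (36 - 1)) = 71*(5*(1 - 12*3/2)) + (-15 + 35) = 71*(5*(1 - 18)) + 20 = 71*(5*(-17)) + 20 = 71*(-85) + 20 = -6035 + 20 = -6015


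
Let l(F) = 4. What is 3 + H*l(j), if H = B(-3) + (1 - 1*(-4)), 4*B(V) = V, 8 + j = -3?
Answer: 20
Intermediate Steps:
j = -11 (j = -8 - 3 = -11)
B(V) = V/4
H = 17/4 (H = (¼)*(-3) + (1 - 1*(-4)) = -¾ + (1 + 4) = -¾ + 5 = 17/4 ≈ 4.2500)
3 + H*l(j) = 3 + (17/4)*4 = 3 + 17 = 20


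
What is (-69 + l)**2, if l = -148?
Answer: 47089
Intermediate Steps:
(-69 + l)**2 = (-69 - 148)**2 = (-217)**2 = 47089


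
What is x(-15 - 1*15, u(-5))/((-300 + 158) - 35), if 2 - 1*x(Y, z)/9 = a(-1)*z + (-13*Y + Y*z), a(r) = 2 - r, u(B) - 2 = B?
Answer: 1407/59 ≈ 23.847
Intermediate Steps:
u(B) = 2 + B
x(Y, z) = 18 - 27*z + 117*Y - 9*Y*z (x(Y, z) = 18 - 9*((2 - 1*(-1))*z + (-13*Y + Y*z)) = 18 - 9*((2 + 1)*z + (-13*Y + Y*z)) = 18 - 9*(3*z + (-13*Y + Y*z)) = 18 - 9*(-13*Y + 3*z + Y*z) = 18 + (-27*z + 117*Y - 9*Y*z) = 18 - 27*z + 117*Y - 9*Y*z)
x(-15 - 1*15, u(-5))/((-300 + 158) - 35) = (18 - 27*(2 - 5) + 117*(-15 - 1*15) - 9*(-15 - 1*15)*(2 - 5))/((-300 + 158) - 35) = (18 - 27*(-3) + 117*(-15 - 15) - 9*(-15 - 15)*(-3))/(-142 - 35) = (18 + 81 + 117*(-30) - 9*(-30)*(-3))/(-177) = (18 + 81 - 3510 - 810)*(-1/177) = -4221*(-1/177) = 1407/59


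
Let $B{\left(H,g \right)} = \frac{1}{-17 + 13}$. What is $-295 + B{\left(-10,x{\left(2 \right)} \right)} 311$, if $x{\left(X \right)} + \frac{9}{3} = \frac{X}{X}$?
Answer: $- \frac{1491}{4} \approx -372.75$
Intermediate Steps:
$x{\left(X \right)} = -2$ ($x{\left(X \right)} = -3 + \frac{X}{X} = -3 + 1 = -2$)
$B{\left(H,g \right)} = - \frac{1}{4}$ ($B{\left(H,g \right)} = \frac{1}{-4} = - \frac{1}{4}$)
$-295 + B{\left(-10,x{\left(2 \right)} \right)} 311 = -295 - \frac{311}{4} = - \frac{1491}{4}$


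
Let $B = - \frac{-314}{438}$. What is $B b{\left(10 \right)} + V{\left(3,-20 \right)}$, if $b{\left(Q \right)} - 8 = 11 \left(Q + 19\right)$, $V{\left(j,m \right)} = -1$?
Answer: $\frac{17040}{73} \approx 233.42$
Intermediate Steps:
$B = \frac{157}{219}$ ($B = - \frac{-314}{438} = \left(-1\right) \left(- \frac{157}{219}\right) = \frac{157}{219} \approx 0.7169$)
$b{\left(Q \right)} = 217 + 11 Q$ ($b{\left(Q \right)} = 8 + 11 \left(Q + 19\right) = 8 + 11 \left(19 + Q\right) = 8 + \left(209 + 11 Q\right) = 217 + 11 Q$)
$B b{\left(10 \right)} + V{\left(3,-20 \right)} = \frac{157 \left(217 + 11 \cdot 10\right)}{219} - 1 = \frac{157 \left(217 + 110\right)}{219} - 1 = \frac{157}{219} \cdot 327 - 1 = \frac{17113}{73} - 1 = \frac{17040}{73}$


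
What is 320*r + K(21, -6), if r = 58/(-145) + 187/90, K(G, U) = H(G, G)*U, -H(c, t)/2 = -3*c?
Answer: -1972/9 ≈ -219.11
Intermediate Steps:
H(c, t) = 6*c (H(c, t) = -(-6)*c = 6*c)
K(G, U) = 6*G*U (K(G, U) = (6*G)*U = 6*G*U)
r = 151/90 (r = 58*(-1/145) + 187*(1/90) = -2/5 + 187/90 = 151/90 ≈ 1.6778)
320*r + K(21, -6) = 320*(151/90) + 6*21*(-6) = 4832/9 - 756 = -1972/9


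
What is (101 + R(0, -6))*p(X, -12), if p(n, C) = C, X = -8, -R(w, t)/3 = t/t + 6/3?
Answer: -1104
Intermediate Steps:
R(w, t) = -9 (R(w, t) = -3*(t/t + 6/3) = -3*(1 + 6*(1/3)) = -3*(1 + 2) = -3*3 = -9)
(101 + R(0, -6))*p(X, -12) = (101 - 9)*(-12) = 92*(-12) = -1104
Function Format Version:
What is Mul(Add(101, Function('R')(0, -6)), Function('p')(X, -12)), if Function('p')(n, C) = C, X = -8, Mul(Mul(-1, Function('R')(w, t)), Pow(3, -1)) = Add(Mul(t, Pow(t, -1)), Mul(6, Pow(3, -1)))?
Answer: -1104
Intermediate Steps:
Function('R')(w, t) = -9 (Function('R')(w, t) = Mul(-3, Add(Mul(t, Pow(t, -1)), Mul(6, Pow(3, -1)))) = Mul(-3, Add(1, Mul(6, Rational(1, 3)))) = Mul(-3, Add(1, 2)) = Mul(-3, 3) = -9)
Mul(Add(101, Function('R')(0, -6)), Function('p')(X, -12)) = Mul(Add(101, -9), -12) = Mul(92, -12) = -1104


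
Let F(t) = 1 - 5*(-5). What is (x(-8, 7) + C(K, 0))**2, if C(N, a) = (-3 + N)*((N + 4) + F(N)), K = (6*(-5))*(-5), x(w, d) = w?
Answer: 699708304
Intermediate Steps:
F(t) = 26 (F(t) = 1 + 25 = 26)
K = 150 (K = -30*(-5) = 150)
C(N, a) = (-3 + N)*(30 + N) (C(N, a) = (-3 + N)*((N + 4) + 26) = (-3 + N)*((4 + N) + 26) = (-3 + N)*(30 + N))
(x(-8, 7) + C(K, 0))**2 = (-8 + (-90 + 150**2 + 27*150))**2 = (-8 + (-90 + 22500 + 4050))**2 = (-8 + 26460)**2 = 26452**2 = 699708304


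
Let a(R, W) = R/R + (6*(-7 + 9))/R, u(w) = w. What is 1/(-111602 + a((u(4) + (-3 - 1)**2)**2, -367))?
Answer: -100/11160097 ≈ -8.9605e-6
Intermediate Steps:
a(R, W) = 1 + 12/R (a(R, W) = 1 + (6*2)/R = 1 + 12/R)
1/(-111602 + a((u(4) + (-3 - 1)**2)**2, -367)) = 1/(-111602 + (12 + (4 + (-3 - 1)**2)**2)/((4 + (-3 - 1)**2)**2)) = 1/(-111602 + (12 + (4 + (-4)**2)**2)/((4 + (-4)**2)**2)) = 1/(-111602 + (12 + (4 + 16)**2)/((4 + 16)**2)) = 1/(-111602 + (12 + 20**2)/(20**2)) = 1/(-111602 + (12 + 400)/400) = 1/(-111602 + (1/400)*412) = 1/(-111602 + 103/100) = 1/(-11160097/100) = -100/11160097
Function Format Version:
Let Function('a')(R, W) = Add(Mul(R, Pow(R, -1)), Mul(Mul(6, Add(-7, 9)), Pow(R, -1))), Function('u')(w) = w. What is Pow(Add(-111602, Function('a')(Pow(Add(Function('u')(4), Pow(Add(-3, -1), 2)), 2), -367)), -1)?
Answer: Rational(-100, 11160097) ≈ -8.9605e-6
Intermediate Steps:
Function('a')(R, W) = Add(1, Mul(12, Pow(R, -1))) (Function('a')(R, W) = Add(1, Mul(Mul(6, 2), Pow(R, -1))) = Add(1, Mul(12, Pow(R, -1))))
Pow(Add(-111602, Function('a')(Pow(Add(Function('u')(4), Pow(Add(-3, -1), 2)), 2), -367)), -1) = Pow(Add(-111602, Mul(Pow(Pow(Add(4, Pow(Add(-3, -1), 2)), 2), -1), Add(12, Pow(Add(4, Pow(Add(-3, -1), 2)), 2)))), -1) = Pow(Add(-111602, Mul(Pow(Pow(Add(4, Pow(-4, 2)), 2), -1), Add(12, Pow(Add(4, Pow(-4, 2)), 2)))), -1) = Pow(Add(-111602, Mul(Pow(Pow(Add(4, 16), 2), -1), Add(12, Pow(Add(4, 16), 2)))), -1) = Pow(Add(-111602, Mul(Pow(Pow(20, 2), -1), Add(12, Pow(20, 2)))), -1) = Pow(Add(-111602, Mul(Pow(400, -1), Add(12, 400))), -1) = Pow(Add(-111602, Mul(Rational(1, 400), 412)), -1) = Pow(Add(-111602, Rational(103, 100)), -1) = Pow(Rational(-11160097, 100), -1) = Rational(-100, 11160097)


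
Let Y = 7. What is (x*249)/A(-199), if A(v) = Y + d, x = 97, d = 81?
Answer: 24153/88 ≈ 274.47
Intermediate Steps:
A(v) = 88 (A(v) = 7 + 81 = 88)
(x*249)/A(-199) = (97*249)/88 = 24153*(1/88) = 24153/88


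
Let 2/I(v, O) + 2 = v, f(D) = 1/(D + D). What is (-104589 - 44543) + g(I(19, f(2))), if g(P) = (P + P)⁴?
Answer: -12455653516/83521 ≈ -1.4913e+5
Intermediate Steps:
f(D) = 1/(2*D)
I(v, O) = 2/(-2 + v)
g(P) = 16*P⁴ (g(P) = (2*P)⁴ = 16*P⁴)
(-104589 - 44543) + g(I(19, f(2))) = (-104589 - 44543) + 16*(2/(-2 + 19))⁴ = -149132 + 16*(2/17)⁴ = -149132 + 16*(16/83521) = -149132 + 256/83521 = -12455653516/83521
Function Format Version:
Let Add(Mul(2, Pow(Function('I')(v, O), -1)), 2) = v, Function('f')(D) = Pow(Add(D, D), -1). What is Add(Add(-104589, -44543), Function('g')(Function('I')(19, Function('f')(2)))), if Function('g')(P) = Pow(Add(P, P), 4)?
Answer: Rational(-12455653516, 83521) ≈ -1.4913e+5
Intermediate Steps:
Function('f')(D) = Mul(Rational(1, 2), Pow(D, -1)) (Function('f')(D) = Pow(Mul(2, D), -1) = Mul(Rational(1, 2), Pow(D, -1)))
Function('I')(v, O) = Mul(2, Pow(Add(-2, v), -1))
Function('g')(P) = Mul(16, Pow(P, 4)) (Function('g')(P) = Pow(Mul(2, P), 4) = Mul(16, Pow(P, 4)))
Add(Add(-104589, -44543), Function('g')(Function('I')(19, Function('f')(2)))) = Add(Add(-104589, -44543), Mul(16, Pow(Mul(2, Pow(Add(-2, 19), -1)), 4))) = Add(-149132, Mul(16, Pow(Mul(2, Pow(17, -1)), 4))) = Add(-149132, Mul(16, Pow(Mul(2, Rational(1, 17)), 4))) = Add(-149132, Mul(16, Pow(Rational(2, 17), 4))) = Add(-149132, Mul(16, Rational(16, 83521))) = Add(-149132, Rational(256, 83521)) = Rational(-12455653516, 83521)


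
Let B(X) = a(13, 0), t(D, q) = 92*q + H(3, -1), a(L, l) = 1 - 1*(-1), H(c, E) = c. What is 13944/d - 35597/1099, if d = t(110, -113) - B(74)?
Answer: -18350251/544005 ≈ -33.732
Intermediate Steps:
a(L, l) = 2 (a(L, l) = 1 + 1 = 2)
t(D, q) = 3 + 92*q (t(D, q) = 92*q + 3 = 3 + 92*q)
B(X) = 2
d = -10395 (d = (3 + 92*(-113)) - 1*2 = (3 - 10396) - 2 = -10393 - 2 = -10395)
13944/d - 35597/1099 = 13944/(-10395) - 35597/1099 = 13944*(-1/10395) - 35597*1/1099 = -664/495 - 35597/1099 = -18350251/544005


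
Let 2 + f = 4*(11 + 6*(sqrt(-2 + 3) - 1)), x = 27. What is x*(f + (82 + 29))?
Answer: 4131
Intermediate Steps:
f = 42 (f = -2 + 4*(11 + 6*(sqrt(-2 + 3) - 1)) = -2 + 4*(11 + 6*(sqrt(1) - 1)) = -2 + 4*(11 + 6*(1 - 1)) = -2 + 4*(11 + 6*0) = -2 + 4*(11 + 0) = -2 + 4*11 = -2 + 44 = 42)
x*(f + (82 + 29)) = 27*(42 + (82 + 29)) = 27*(42 + 111) = 27*153 = 4131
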